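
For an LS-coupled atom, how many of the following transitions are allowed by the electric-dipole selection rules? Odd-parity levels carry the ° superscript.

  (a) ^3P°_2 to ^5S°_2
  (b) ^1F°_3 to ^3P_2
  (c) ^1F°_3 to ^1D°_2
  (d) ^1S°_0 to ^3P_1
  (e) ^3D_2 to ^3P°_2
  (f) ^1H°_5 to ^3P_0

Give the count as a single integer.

1

(a) forbidden (parity, ΔS fail)
(b) forbidden (ΔS, ΔL fail)
(c) forbidden (parity fails)
(d) forbidden (ΔS fails)
(e) allowed
(f) forbidden (ΔS, ΔL, ΔJ fail)
Total allowed: 1 of 6.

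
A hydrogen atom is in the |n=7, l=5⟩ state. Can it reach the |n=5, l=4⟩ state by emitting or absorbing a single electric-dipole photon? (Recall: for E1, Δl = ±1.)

allowed

Initial l = 5, final l = 4, so Δl = -1. E1 requires Δl = ±1: satisfied.
All E1 selection rules are satisfied.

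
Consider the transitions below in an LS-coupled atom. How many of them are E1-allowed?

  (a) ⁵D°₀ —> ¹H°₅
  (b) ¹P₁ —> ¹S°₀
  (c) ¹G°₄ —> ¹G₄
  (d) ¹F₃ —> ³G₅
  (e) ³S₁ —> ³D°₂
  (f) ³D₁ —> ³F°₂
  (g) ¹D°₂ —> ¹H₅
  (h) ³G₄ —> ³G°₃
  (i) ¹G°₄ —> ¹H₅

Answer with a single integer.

5

(a) forbidden (parity, ΔS, ΔL, ΔJ fail)
(b) allowed
(c) allowed
(d) forbidden (parity, ΔS, ΔJ fail)
(e) forbidden (ΔL fails)
(f) allowed
(g) forbidden (ΔL, ΔJ fail)
(h) allowed
(i) allowed
Total allowed: 5 of 9.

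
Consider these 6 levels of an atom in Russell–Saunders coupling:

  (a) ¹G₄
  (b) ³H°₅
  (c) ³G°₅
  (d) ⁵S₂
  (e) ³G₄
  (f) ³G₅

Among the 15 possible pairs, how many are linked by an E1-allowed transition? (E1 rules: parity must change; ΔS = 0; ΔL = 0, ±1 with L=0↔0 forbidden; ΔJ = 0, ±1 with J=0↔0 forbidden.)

(a)–(b): forbidden (ΔS).
(a)–(c): forbidden (ΔS).
(a)–(d): forbidden (parity, ΔS, ΔL, ΔJ).
(a)–(e): forbidden (parity, ΔS).
(a)–(f): forbidden (parity, ΔS).
(b)–(c): forbidden (parity).
(b)–(d): forbidden (ΔS, ΔL, ΔJ).
(b)–(e): allowed.
(b)–(f): allowed.
(c)–(d): forbidden (ΔS, ΔL, ΔJ).
(c)–(e): allowed.
(c)–(f): allowed.
(d)–(e): forbidden (parity, ΔS, ΔL, ΔJ).
(d)–(f): forbidden (parity, ΔS, ΔL, ΔJ).
(e)–(f): forbidden (parity).
Allowed pairs: 4 of 15.

4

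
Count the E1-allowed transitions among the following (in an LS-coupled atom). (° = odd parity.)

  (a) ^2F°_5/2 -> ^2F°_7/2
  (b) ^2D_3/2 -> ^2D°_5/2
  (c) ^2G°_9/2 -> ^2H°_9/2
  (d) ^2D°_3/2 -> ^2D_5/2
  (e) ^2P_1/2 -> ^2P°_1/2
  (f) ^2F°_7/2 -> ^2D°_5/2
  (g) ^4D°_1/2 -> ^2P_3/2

3

(a) forbidden (parity fails)
(b) allowed
(c) forbidden (parity fails)
(d) allowed
(e) allowed
(f) forbidden (parity fails)
(g) forbidden (ΔS fails)
Total allowed: 3 of 7.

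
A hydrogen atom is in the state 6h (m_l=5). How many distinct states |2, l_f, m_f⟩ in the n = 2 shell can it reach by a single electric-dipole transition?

E1 requires l_f ∈ {4, 6}, but neither lies in [0, 1], so no final state is reachable.
Total: 0.

0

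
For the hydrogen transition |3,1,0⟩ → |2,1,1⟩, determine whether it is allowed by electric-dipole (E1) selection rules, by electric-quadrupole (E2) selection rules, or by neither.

Δl = 1 − 1 = +0; l_i + l_f = 2.
Δm_l = +1.
E1 (Δl = ±1, |Δm_l| ≤ 1): not satisfied.
E2 (Δl = 0,±2, l_i+l_f ≥ 2, |Δm_l| ≤ 2): satisfied.

E2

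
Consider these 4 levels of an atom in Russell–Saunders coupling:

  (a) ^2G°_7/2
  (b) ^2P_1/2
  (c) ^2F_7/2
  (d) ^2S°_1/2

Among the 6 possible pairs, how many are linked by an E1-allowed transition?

(a)–(b): forbidden (ΔL, ΔJ).
(a)–(c): allowed.
(a)–(d): forbidden (parity, ΔL, ΔJ).
(b)–(c): forbidden (parity, ΔL, ΔJ).
(b)–(d): allowed.
(c)–(d): forbidden (ΔL, ΔJ).
Allowed pairs: 2 of 6.

2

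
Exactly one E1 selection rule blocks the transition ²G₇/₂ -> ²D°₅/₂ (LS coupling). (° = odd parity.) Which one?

Reading off the term symbols: S 1/2→1/2, L 4→2, J 7/2→5/2, parity even→odd.
Parity must change: even → odd — satisfied.
ΔS = 0: S: 1/2 → 1/2 — satisfied.
ΔL = 0, ±1 (not L=0↔0): L: 4 → 2, ΔL = -2 — violated.
ΔJ = 0, ±1 (not J=0↔0): J: 7/2 → 5/2, ΔJ = -1 — satisfied.

the ΔL = 0, ±1 rule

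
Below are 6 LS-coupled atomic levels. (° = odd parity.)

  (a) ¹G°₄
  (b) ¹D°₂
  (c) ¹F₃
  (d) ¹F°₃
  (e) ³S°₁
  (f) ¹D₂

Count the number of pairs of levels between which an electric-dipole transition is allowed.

(a)–(b): forbidden (parity, ΔL, ΔJ).
(a)–(c): allowed.
(a)–(d): forbidden (parity).
(a)–(e): forbidden (parity, ΔS, ΔL, ΔJ).
(a)–(f): forbidden (ΔL, ΔJ).
(b)–(c): allowed.
(b)–(d): forbidden (parity).
(b)–(e): forbidden (parity, ΔS, ΔL).
(b)–(f): allowed.
(c)–(d): allowed.
(c)–(e): forbidden (ΔS, ΔL, ΔJ).
(c)–(f): forbidden (parity).
(d)–(e): forbidden (parity, ΔS, ΔL, ΔJ).
(d)–(f): allowed.
(e)–(f): forbidden (ΔS, ΔL).
Allowed pairs: 5 of 15.

5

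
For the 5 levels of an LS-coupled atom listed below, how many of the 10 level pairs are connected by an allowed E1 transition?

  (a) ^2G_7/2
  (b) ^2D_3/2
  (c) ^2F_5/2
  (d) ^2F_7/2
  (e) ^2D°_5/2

3

(a)–(b): forbidden (parity, ΔL, ΔJ).
(a)–(c): forbidden (parity).
(a)–(d): forbidden (parity).
(a)–(e): forbidden (ΔL).
(b)–(c): forbidden (parity).
(b)–(d): forbidden (parity, ΔJ).
(b)–(e): allowed.
(c)–(d): forbidden (parity).
(c)–(e): allowed.
(d)–(e): allowed.
Allowed pairs: 3 of 10.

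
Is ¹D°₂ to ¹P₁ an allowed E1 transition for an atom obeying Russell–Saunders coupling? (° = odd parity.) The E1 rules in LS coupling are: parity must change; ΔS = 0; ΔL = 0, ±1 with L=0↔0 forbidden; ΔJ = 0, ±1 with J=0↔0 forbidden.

Initial level: S=0, L=2, J=2, parity odd. Final level: S=0, L=1, J=1, parity even.
Parity must change: odd → even — ✓.
ΔS = 0: S: 0 → 0 — ✓.
ΔL = 0, ±1 (not L=0↔0): L: 2 → 1, ΔL = -1 — ✓.
ΔJ = 0, ±1 (not J=0↔0): J: 2 → 1, ΔJ = -1 — ✓.
All four E1 rules are satisfied.

allowed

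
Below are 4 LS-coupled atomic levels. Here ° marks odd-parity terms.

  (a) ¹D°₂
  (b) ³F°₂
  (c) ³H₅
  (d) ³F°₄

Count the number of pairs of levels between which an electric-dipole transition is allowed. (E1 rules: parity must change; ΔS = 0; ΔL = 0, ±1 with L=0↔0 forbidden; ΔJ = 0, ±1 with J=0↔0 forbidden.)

(a)–(b): forbidden (parity, ΔS).
(a)–(c): forbidden (ΔS, ΔL, ΔJ).
(a)–(d): forbidden (parity, ΔS, ΔJ).
(b)–(c): forbidden (ΔL, ΔJ).
(b)–(d): forbidden (parity, ΔJ).
(c)–(d): forbidden (ΔL).
Allowed pairs: 0 of 6.

0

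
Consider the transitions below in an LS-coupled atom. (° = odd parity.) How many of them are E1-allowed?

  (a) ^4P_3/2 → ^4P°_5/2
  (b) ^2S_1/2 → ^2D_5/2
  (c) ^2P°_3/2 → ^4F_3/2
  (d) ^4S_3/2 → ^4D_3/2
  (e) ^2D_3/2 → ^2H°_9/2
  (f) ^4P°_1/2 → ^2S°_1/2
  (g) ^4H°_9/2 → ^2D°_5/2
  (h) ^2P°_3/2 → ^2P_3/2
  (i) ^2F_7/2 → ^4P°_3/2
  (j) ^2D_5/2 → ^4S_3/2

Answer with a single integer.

2

(a) allowed
(b) forbidden (parity, ΔL, ΔJ fail)
(c) forbidden (ΔS, ΔL fail)
(d) forbidden (parity, ΔL fail)
(e) forbidden (ΔL, ΔJ fail)
(f) forbidden (parity, ΔS fail)
(g) forbidden (parity, ΔS, ΔL, ΔJ fail)
(h) allowed
(i) forbidden (ΔS, ΔL, ΔJ fail)
(j) forbidden (parity, ΔS, ΔL fail)
Total allowed: 2 of 10.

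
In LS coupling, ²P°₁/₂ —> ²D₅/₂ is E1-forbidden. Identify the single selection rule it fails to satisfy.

Parity must change: odd → even — satisfied.
ΔS = 0: S: 1/2 → 1/2 — satisfied.
ΔL = 0, ±1 (not L=0↔0): L: 1 → 2, ΔL = +1 — satisfied.
ΔJ = 0, ±1 (not J=0↔0): J: 1/2 → 5/2, ΔJ = +2 — violated.

the ΔJ = 0, ±1 rule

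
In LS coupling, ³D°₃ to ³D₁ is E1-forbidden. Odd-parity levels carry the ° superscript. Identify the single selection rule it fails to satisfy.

Reading off the term symbols: S 1→1, L 2→2, J 3→1, parity odd→even.
Parity must change: odd → even — ok.
ΔS = 0: S: 1 → 1 — ok.
ΔL = 0, ±1 (not L=0↔0): L: 2 → 2, ΔL = +0 — ok.
ΔJ = 0, ±1 (not J=0↔0): J: 3 → 1, ΔJ = -2 — fails.

the ΔJ = 0, ±1 rule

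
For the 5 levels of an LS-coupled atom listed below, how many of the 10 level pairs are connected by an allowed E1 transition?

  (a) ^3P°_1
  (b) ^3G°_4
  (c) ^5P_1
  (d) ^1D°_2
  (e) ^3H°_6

(a)–(b): forbidden (parity, ΔL, ΔJ).
(a)–(c): forbidden (ΔS).
(a)–(d): forbidden (parity, ΔS).
(a)–(e): forbidden (parity, ΔL, ΔJ).
(b)–(c): forbidden (ΔS, ΔL, ΔJ).
(b)–(d): forbidden (parity, ΔS, ΔL, ΔJ).
(b)–(e): forbidden (parity, ΔJ).
(c)–(d): forbidden (ΔS).
(c)–(e): forbidden (ΔS, ΔL, ΔJ).
(d)–(e): forbidden (parity, ΔS, ΔL, ΔJ).
Allowed pairs: 0 of 10.

0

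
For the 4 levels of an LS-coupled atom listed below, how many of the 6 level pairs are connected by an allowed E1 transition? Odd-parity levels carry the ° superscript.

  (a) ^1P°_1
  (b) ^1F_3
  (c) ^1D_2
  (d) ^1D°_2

(a)–(b): forbidden (ΔL, ΔJ).
(a)–(c): allowed.
(a)–(d): forbidden (parity).
(b)–(c): forbidden (parity).
(b)–(d): allowed.
(c)–(d): allowed.
Allowed pairs: 3 of 6.

3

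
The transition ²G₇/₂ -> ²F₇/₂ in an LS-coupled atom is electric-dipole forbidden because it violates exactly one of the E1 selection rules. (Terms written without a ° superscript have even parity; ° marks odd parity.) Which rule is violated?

parity

Parity must change: even → even — fails.
ΔS = 0: S: 1/2 → 1/2 — passes.
ΔL = 0, ±1 (not L=0↔0): L: 4 → 3, ΔL = -1 — passes.
ΔJ = 0, ±1 (not J=0↔0): J: 7/2 → 7/2, ΔJ = +0 — passes.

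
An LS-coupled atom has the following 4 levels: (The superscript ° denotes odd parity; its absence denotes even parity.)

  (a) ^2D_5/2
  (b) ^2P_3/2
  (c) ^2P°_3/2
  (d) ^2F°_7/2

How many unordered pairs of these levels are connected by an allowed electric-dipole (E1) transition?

3

(a)–(b): forbidden (parity).
(a)–(c): allowed.
(a)–(d): allowed.
(b)–(c): allowed.
(b)–(d): forbidden (ΔL, ΔJ).
(c)–(d): forbidden (parity, ΔL, ΔJ).
Allowed pairs: 3 of 6.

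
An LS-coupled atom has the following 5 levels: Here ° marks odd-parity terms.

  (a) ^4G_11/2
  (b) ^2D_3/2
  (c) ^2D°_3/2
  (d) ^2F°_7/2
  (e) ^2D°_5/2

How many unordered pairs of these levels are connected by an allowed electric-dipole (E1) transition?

(a)–(b): forbidden (parity, ΔS, ΔL, ΔJ).
(a)–(c): forbidden (ΔS, ΔL, ΔJ).
(a)–(d): forbidden (ΔS, ΔJ).
(a)–(e): forbidden (ΔS, ΔL, ΔJ).
(b)–(c): allowed.
(b)–(d): forbidden (ΔJ).
(b)–(e): allowed.
(c)–(d): forbidden (parity, ΔJ).
(c)–(e): forbidden (parity).
(d)–(e): forbidden (parity).
Allowed pairs: 2 of 10.

2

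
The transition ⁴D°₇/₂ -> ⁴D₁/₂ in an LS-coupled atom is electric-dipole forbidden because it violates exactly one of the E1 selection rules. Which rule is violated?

the ΔJ = 0, ±1 rule

Initial level: S=3/2, L=2, J=7/2, parity odd. Final level: S=3/2, L=2, J=1/2, parity even.
Parity must change: odd → even — satisfied.
ΔS = 0: S: 3/2 → 3/2 — satisfied.
ΔL = 0, ±1 (not L=0↔0): L: 2 → 2, ΔL = +0 — satisfied.
ΔJ = 0, ±1 (not J=0↔0): J: 7/2 → 1/2, ΔJ = -3 — violated.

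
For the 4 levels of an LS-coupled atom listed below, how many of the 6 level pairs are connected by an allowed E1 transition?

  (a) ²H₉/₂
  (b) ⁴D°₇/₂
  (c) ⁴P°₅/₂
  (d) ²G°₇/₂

(a)–(b): forbidden (ΔS, ΔL).
(a)–(c): forbidden (ΔS, ΔL, ΔJ).
(a)–(d): allowed.
(b)–(c): forbidden (parity).
(b)–(d): forbidden (parity, ΔS, ΔL).
(c)–(d): forbidden (parity, ΔS, ΔL).
Allowed pairs: 1 of 6.

1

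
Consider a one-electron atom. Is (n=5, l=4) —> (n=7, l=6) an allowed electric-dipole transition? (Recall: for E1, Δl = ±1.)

forbidden

Initial l = 4, final l = 6, so Δl = +2. E1 requires Δl = ±1: fails.
The transition is electric-dipole forbidden.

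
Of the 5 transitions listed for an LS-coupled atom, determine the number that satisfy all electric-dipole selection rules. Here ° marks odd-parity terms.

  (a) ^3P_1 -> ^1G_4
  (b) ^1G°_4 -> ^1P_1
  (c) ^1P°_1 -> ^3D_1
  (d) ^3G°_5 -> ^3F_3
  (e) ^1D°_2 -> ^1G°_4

0

(a) forbidden (parity, ΔS, ΔL, ΔJ fail)
(b) forbidden (ΔL, ΔJ fail)
(c) forbidden (ΔS fails)
(d) forbidden (ΔJ fails)
(e) forbidden (parity, ΔL, ΔJ fail)
Total allowed: 0 of 5.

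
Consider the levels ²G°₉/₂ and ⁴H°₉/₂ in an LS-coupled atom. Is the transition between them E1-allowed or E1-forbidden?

ΔS = 0: S: 1/2 → 3/2 — ✗.
ΔJ = 0, ±1 (not J=0↔0): J: 9/2 → 9/2, ΔJ = +0 — ✓.
Parity must change: odd → odd — ✗.
ΔL = 0, ±1 (not L=0↔0): L: 4 → 5, ΔL = +1 — ✓.
Rule(s) violated: parity, ΔS.

forbidden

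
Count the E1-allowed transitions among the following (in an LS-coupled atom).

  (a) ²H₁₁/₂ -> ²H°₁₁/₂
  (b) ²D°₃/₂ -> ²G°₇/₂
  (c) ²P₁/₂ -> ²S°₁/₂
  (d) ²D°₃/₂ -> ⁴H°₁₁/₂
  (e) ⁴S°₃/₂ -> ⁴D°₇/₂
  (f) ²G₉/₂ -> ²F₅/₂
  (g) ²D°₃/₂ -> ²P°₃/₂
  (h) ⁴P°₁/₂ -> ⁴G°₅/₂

(a) allowed
(b) forbidden (parity, ΔL, ΔJ fail)
(c) allowed
(d) forbidden (parity, ΔS, ΔL, ΔJ fail)
(e) forbidden (parity, ΔL, ΔJ fail)
(f) forbidden (parity, ΔJ fail)
(g) forbidden (parity fails)
(h) forbidden (parity, ΔL, ΔJ fail)
Total allowed: 2 of 8.

2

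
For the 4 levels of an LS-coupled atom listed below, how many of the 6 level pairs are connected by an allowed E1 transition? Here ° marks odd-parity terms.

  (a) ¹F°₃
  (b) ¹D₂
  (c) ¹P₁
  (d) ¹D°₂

3

(a)–(b): allowed.
(a)–(c): forbidden (ΔL, ΔJ).
(a)–(d): forbidden (parity).
(b)–(c): forbidden (parity).
(b)–(d): allowed.
(c)–(d): allowed.
Allowed pairs: 3 of 6.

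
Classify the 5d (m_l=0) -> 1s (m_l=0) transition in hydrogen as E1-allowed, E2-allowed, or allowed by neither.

Δl = 0 − 2 = -2; l_i + l_f = 2.
Δm_l = +0.
E1 (Δl = ±1, |Δm_l| ≤ 1): not satisfied.
E2 (Δl = 0,±2, l_i+l_f ≥ 2, |Δm_l| ≤ 2): satisfied.

E2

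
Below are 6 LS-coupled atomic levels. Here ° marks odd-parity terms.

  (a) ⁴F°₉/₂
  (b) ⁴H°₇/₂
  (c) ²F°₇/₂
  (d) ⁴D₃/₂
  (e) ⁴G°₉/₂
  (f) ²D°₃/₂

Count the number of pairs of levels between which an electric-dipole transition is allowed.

0

(a)–(b): forbidden (parity, ΔL).
(a)–(c): forbidden (parity, ΔS).
(a)–(d): forbidden (ΔJ).
(a)–(e): forbidden (parity).
(a)–(f): forbidden (parity, ΔS, ΔJ).
(b)–(c): forbidden (parity, ΔS, ΔL).
(b)–(d): forbidden (ΔL, ΔJ).
(b)–(e): forbidden (parity).
(b)–(f): forbidden (parity, ΔS, ΔL, ΔJ).
(c)–(d): forbidden (ΔS, ΔJ).
(c)–(e): forbidden (parity, ΔS).
(c)–(f): forbidden (parity, ΔJ).
(d)–(e): forbidden (ΔL, ΔJ).
(d)–(f): forbidden (ΔS).
(e)–(f): forbidden (parity, ΔS, ΔL, ΔJ).
Allowed pairs: 0 of 15.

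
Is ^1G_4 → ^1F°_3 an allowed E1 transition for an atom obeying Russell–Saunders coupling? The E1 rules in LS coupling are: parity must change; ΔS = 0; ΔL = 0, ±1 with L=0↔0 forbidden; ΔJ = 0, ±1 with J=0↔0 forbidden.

Initial level: S=0, L=4, J=4, parity even. Final level: S=0, L=3, J=3, parity odd.
Parity must change: even → odd — satisfied.
ΔS = 0: S: 0 → 0 — satisfied.
ΔL = 0, ±1 (not L=0↔0): L: 4 → 3, ΔL = -1 — satisfied.
ΔJ = 0, ±1 (not J=0↔0): J: 4 → 3, ΔJ = -1 — satisfied.
All four E1 rules are satisfied.

allowed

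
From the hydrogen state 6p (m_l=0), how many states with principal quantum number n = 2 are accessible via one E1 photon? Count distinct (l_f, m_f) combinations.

1

E1 requires Δl = ±1, so l_f ∈ {0, 2}; with 0 ≤ l_f ≤ n_f−1 = 1, the allowed l_f values are {0}.
For l_f = 0: m_f ∈ {m_i−1, m_i, m_i+1} ∩ [−0, 0] = {0} → 1 state.
Total: 1.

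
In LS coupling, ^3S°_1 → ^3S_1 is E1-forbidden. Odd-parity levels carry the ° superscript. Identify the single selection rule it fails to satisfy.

Reading off the term symbols: S 1→1, L 0→0, J 1→1, parity odd→even.
Parity must change: odd → even — ok.
ΔS = 0: S: 1 → 1 — ok.
ΔL = 0, ±1 (not L=0↔0): L: 0 → 0, ΔL = +0 — fails.
ΔJ = 0, ±1 (not J=0↔0): J: 1 → 1, ΔJ = +0 — ok.

the L=0 ↔ L=0 exclusion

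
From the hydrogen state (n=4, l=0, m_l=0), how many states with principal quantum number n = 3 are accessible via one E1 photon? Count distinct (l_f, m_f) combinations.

E1 requires Δl = ±1, so l_f ∈ {-1, 1}; with 0 ≤ l_f ≤ n_f−1 = 2, the allowed l_f values are {1}.
For l_f = 1: m_f ∈ {m_i−1, m_i, m_i+1} ∩ [−1, 1] = {-1, 0, 1} → 3 states.
Total: 3.

3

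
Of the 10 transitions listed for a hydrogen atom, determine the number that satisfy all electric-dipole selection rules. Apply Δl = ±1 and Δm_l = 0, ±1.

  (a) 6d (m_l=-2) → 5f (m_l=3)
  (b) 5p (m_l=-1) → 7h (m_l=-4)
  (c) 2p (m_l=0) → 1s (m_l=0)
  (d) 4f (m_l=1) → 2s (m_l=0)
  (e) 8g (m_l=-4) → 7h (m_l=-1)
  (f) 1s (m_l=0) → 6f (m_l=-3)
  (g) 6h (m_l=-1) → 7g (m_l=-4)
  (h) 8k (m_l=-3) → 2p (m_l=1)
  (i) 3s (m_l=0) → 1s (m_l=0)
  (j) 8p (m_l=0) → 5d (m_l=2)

1

(a) forbidden — Δm_l = +5 (E1 requires Δm_l = 0, ±1)
(b) forbidden — Δl = +4 (E1 requires Δl = ±1); Δm_l = -3 (E1 requires Δm_l = 0, ±1)
(c) allowed
(d) forbidden — Δl = -3 (E1 requires Δl = ±1)
(e) forbidden — Δm_l = +3 (E1 requires Δm_l = 0, ±1)
(f) forbidden — Δl = +3 (E1 requires Δl = ±1); Δm_l = -3 (E1 requires Δm_l = 0, ±1)
(g) forbidden — Δm_l = -3 (E1 requires Δm_l = 0, ±1)
(h) forbidden — Δl = -6 (E1 requires Δl = ±1); Δm_l = +4 (E1 requires Δm_l = 0, ±1)
(i) forbidden — Δl = +0 (E1 requires Δl = ±1)
(j) forbidden — Δm_l = +2 (E1 requires Δm_l = 0, ±1)
Total allowed: 1 of 10.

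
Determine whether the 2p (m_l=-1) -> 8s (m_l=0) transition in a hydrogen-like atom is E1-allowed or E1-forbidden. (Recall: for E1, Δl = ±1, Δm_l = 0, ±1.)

allowed

Initial l = 1, final l = 0, so Δl = -1. E1 requires Δl = ±1: ✓.
Δm_l = 0 − (-1) = +1. E1 requires Δm_l = 0, ±1: ✓.
All E1 selection rules are satisfied.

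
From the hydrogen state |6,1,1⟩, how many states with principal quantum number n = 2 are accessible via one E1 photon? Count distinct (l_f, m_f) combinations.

E1 requires Δl = ±1, so l_f ∈ {0, 2}; with 0 ≤ l_f ≤ n_f−1 = 1, the allowed l_f values are {0}.
For l_f = 0: m_f ∈ {m_i−1, m_i, m_i+1} ∩ [−0, 0] = {0} → 1 state.
Total: 1.

1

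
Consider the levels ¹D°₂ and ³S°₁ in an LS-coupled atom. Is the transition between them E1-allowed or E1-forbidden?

forbidden

ΔS = 0: S: 0 → 1 — fails.
ΔJ = 0, ±1 (not J=0↔0): J: 2 → 1, ΔJ = -1 — passes.
ΔL = 0, ±1 (not L=0↔0): L: 2 → 0, ΔL = -2 — fails.
Parity must change: odd → odd — fails.
Rule(s) violated: parity, ΔS, ΔL.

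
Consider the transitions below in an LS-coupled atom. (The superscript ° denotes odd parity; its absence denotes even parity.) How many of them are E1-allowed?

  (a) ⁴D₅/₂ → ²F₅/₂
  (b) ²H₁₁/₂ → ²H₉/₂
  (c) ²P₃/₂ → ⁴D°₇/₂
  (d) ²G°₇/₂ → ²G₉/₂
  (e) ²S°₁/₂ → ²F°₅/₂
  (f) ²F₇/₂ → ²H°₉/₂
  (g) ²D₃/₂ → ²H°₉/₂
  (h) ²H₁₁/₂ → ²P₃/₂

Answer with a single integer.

1

(a) forbidden (parity, ΔS fail)
(b) forbidden (parity fails)
(c) forbidden (ΔS, ΔJ fail)
(d) allowed
(e) forbidden (parity, ΔL, ΔJ fail)
(f) forbidden (ΔL fails)
(g) forbidden (ΔL, ΔJ fail)
(h) forbidden (parity, ΔL, ΔJ fail)
Total allowed: 1 of 8.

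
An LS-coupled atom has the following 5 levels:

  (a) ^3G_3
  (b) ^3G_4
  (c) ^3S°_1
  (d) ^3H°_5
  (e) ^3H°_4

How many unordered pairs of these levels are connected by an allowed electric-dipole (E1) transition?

(a)–(b): forbidden (parity).
(a)–(c): forbidden (ΔL, ΔJ).
(a)–(d): forbidden (ΔJ).
(a)–(e): allowed.
(b)–(c): forbidden (ΔL, ΔJ).
(b)–(d): allowed.
(b)–(e): allowed.
(c)–(d): forbidden (parity, ΔL, ΔJ).
(c)–(e): forbidden (parity, ΔL, ΔJ).
(d)–(e): forbidden (parity).
Allowed pairs: 3 of 10.

3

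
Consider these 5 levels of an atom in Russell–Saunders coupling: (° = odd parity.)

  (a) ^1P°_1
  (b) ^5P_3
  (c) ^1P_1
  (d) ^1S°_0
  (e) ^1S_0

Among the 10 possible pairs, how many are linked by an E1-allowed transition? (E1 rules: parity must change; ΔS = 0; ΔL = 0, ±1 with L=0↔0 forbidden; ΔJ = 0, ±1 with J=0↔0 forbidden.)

3

(a)–(b): forbidden (ΔS, ΔJ).
(a)–(c): allowed.
(a)–(d): forbidden (parity).
(a)–(e): allowed.
(b)–(c): forbidden (parity, ΔS, ΔJ).
(b)–(d): forbidden (ΔS, ΔJ).
(b)–(e): forbidden (parity, ΔS, ΔJ).
(c)–(d): allowed.
(c)–(e): forbidden (parity).
(d)–(e): forbidden (ΔL, ΔJ).
Allowed pairs: 3 of 10.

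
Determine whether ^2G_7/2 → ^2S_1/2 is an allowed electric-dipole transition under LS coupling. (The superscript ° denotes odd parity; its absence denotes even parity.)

Reading off the term symbols: S 1/2→1/2, L 4→0, J 7/2→1/2, parity even→even.
ΔL = 0, ±1 (not L=0↔0): L: 4 → 0, ΔL = -4 — fails.
ΔJ = 0, ±1 (not J=0↔0): J: 7/2 → 1/2, ΔJ = -3 — fails.
Parity must change: even → even — fails.
ΔS = 0: S: 1/2 → 1/2 — passes.
Rule(s) violated: parity, ΔL, ΔJ.

forbidden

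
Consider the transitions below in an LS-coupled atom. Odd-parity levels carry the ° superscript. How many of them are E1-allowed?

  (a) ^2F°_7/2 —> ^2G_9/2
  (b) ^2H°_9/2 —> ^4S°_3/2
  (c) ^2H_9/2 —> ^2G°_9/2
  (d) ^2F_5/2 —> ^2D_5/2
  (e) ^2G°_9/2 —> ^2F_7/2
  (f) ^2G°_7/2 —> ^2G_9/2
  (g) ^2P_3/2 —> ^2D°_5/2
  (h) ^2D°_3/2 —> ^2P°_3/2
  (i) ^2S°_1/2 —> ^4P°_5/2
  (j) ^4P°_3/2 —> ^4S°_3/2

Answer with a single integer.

5

(a) allowed
(b) forbidden (parity, ΔS, ΔL, ΔJ fail)
(c) allowed
(d) forbidden (parity fails)
(e) allowed
(f) allowed
(g) allowed
(h) forbidden (parity fails)
(i) forbidden (parity, ΔS, ΔJ fail)
(j) forbidden (parity fails)
Total allowed: 5 of 10.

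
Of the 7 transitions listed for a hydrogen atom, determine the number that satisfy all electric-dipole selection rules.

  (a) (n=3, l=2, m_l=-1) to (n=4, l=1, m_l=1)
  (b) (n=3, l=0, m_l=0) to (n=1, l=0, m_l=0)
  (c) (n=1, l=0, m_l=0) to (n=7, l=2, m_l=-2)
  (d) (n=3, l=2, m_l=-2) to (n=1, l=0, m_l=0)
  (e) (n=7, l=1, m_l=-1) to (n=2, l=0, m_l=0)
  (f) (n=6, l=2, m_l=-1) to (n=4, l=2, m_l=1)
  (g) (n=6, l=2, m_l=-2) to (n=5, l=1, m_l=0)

1

(a) forbidden — Δm_l = +2 (E1 requires Δm_l = 0, ±1)
(b) forbidden — Δl = +0 (E1 requires Δl = ±1)
(c) forbidden — Δl = +2 (E1 requires Δl = ±1); Δm_l = -2 (E1 requires Δm_l = 0, ±1)
(d) forbidden — Δl = -2 (E1 requires Δl = ±1); Δm_l = +2 (E1 requires Δm_l = 0, ±1)
(e) allowed
(f) forbidden — Δl = +0 (E1 requires Δl = ±1); Δm_l = +2 (E1 requires Δm_l = 0, ±1)
(g) forbidden — Δm_l = +2 (E1 requires Δm_l = 0, ±1)
Total allowed: 1 of 7.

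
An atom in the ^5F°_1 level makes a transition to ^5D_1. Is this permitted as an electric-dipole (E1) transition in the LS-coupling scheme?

allowed

Parity must change: odd → even — satisfied.
ΔL = 0, ±1 (not L=0↔0): L: 3 → 2, ΔL = -1 — satisfied.
ΔJ = 0, ±1 (not J=0↔0): J: 1 → 1, ΔJ = +0 — satisfied.
ΔS = 0: S: 2 → 2 — satisfied.
All four E1 rules are satisfied.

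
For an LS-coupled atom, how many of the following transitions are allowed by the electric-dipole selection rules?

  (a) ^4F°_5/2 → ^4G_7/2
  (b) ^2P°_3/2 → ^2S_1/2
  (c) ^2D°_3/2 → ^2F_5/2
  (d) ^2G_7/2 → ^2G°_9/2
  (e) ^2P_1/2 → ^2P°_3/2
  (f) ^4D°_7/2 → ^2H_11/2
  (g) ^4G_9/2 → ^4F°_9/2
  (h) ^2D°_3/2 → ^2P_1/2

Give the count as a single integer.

7

(a) allowed
(b) allowed
(c) allowed
(d) allowed
(e) allowed
(f) forbidden (ΔS, ΔL, ΔJ fail)
(g) allowed
(h) allowed
Total allowed: 7 of 8.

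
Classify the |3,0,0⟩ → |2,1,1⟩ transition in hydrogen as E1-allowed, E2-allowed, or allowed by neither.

Δl = 1 − 0 = +1; l_i + l_f = 1.
Δm_l = +1.
E1 (Δl = ±1, |Δm_l| ≤ 1): satisfied.
E2 (Δl = 0,±2, l_i+l_f ≥ 2, |Δm_l| ≤ 2): not satisfied.

E1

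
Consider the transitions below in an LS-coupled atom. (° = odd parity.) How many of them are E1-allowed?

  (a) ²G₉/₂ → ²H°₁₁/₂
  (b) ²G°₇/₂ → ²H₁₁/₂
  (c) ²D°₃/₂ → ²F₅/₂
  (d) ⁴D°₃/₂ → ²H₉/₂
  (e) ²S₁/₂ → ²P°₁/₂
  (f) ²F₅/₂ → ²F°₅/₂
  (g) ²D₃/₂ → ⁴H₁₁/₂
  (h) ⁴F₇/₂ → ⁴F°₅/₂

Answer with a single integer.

5

(a) allowed
(b) forbidden (ΔJ fails)
(c) allowed
(d) forbidden (ΔS, ΔL, ΔJ fail)
(e) allowed
(f) allowed
(g) forbidden (parity, ΔS, ΔL, ΔJ fail)
(h) allowed
Total allowed: 5 of 8.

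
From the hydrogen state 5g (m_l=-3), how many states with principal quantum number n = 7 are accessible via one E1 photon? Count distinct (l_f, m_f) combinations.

E1 requires Δl = ±1, so l_f ∈ {3, 5}; with 0 ≤ l_f ≤ n_f−1 = 6, the allowed l_f values are {3, 5}.
For l_f = 3: m_f ∈ {m_i−1, m_i, m_i+1} ∩ [−3, 3] = {-3, -2} → 2 states.
For l_f = 5: m_f ∈ {m_i−1, m_i, m_i+1} ∩ [−5, 5] = {-4, -3, -2} → 3 states.
Total: 5.

5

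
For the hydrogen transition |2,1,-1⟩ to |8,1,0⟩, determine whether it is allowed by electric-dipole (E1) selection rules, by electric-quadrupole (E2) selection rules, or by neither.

E2

Δl = 1 − 1 = +0; l_i + l_f = 2.
Δm_l = +1.
E1 (Δl = ±1, |Δm_l| ≤ 1): not satisfied.
E2 (Δl = 0,±2, l_i+l_f ≥ 2, |Δm_l| ≤ 2): satisfied.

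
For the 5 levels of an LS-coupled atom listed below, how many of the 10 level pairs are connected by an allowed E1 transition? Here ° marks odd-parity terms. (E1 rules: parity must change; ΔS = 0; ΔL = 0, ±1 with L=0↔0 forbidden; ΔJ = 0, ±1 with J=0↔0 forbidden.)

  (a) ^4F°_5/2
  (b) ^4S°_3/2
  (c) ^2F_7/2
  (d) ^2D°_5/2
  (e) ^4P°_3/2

(a)–(b): forbidden (parity, ΔL).
(a)–(c): forbidden (ΔS).
(a)–(d): forbidden (parity, ΔS).
(a)–(e): forbidden (parity, ΔL).
(b)–(c): forbidden (ΔS, ΔL, ΔJ).
(b)–(d): forbidden (parity, ΔS, ΔL).
(b)–(e): forbidden (parity).
(c)–(d): allowed.
(c)–(e): forbidden (ΔS, ΔL, ΔJ).
(d)–(e): forbidden (parity, ΔS).
Allowed pairs: 1 of 10.

1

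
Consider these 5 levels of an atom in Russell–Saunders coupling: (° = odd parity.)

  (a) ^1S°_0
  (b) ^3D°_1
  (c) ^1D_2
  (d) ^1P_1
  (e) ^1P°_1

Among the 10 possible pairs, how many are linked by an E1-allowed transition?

(a)–(b): forbidden (parity, ΔS, ΔL).
(a)–(c): forbidden (ΔL, ΔJ).
(a)–(d): allowed.
(a)–(e): forbidden (parity).
(b)–(c): forbidden (ΔS).
(b)–(d): forbidden (ΔS).
(b)–(e): forbidden (parity, ΔS).
(c)–(d): forbidden (parity).
(c)–(e): allowed.
(d)–(e): allowed.
Allowed pairs: 3 of 10.

3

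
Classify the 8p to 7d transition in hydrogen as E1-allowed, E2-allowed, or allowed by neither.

Δl = 2 − 1 = +1; l_i + l_f = 3.
E1 (Δl = ±1): satisfied.
E2 (Δl = 0,±2, l_i+l_f ≥ 2): not satisfied.

E1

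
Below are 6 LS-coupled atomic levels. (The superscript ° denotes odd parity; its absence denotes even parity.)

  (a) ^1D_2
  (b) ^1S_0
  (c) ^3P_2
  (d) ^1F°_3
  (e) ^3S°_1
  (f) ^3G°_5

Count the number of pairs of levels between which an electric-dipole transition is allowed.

(a)–(b): forbidden (parity, ΔL, ΔJ).
(a)–(c): forbidden (parity, ΔS).
(a)–(d): allowed.
(a)–(e): forbidden (ΔS, ΔL).
(a)–(f): forbidden (ΔS, ΔL, ΔJ).
(b)–(c): forbidden (parity, ΔS, ΔJ).
(b)–(d): forbidden (ΔL, ΔJ).
(b)–(e): forbidden (ΔS, ΔL).
(b)–(f): forbidden (ΔS, ΔL, ΔJ).
(c)–(d): forbidden (ΔS, ΔL).
(c)–(e): allowed.
(c)–(f): forbidden (ΔL, ΔJ).
(d)–(e): forbidden (parity, ΔS, ΔL, ΔJ).
(d)–(f): forbidden (parity, ΔS, ΔJ).
(e)–(f): forbidden (parity, ΔL, ΔJ).
Allowed pairs: 2 of 15.

2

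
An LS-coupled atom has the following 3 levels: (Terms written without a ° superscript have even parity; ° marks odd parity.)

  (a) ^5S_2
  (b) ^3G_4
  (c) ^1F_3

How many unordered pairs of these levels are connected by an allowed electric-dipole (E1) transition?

0

(a)–(b): forbidden (parity, ΔS, ΔL, ΔJ).
(a)–(c): forbidden (parity, ΔS, ΔL).
(b)–(c): forbidden (parity, ΔS).
Allowed pairs: 0 of 3.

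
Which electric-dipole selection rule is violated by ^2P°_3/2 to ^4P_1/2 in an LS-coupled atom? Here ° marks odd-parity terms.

Parity must change: odd → even — ok.
ΔS = 0: S: 1/2 → 3/2 — fails.
ΔL = 0, ±1 (not L=0↔0): L: 1 → 1, ΔL = +0 — ok.
ΔJ = 0, ±1 (not J=0↔0): J: 3/2 → 1/2, ΔJ = -1 — ok.

the ΔS = 0 rule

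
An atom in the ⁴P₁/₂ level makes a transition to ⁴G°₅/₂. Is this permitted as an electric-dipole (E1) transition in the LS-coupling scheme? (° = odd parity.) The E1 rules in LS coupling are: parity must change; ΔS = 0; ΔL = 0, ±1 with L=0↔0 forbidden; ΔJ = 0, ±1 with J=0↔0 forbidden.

forbidden

ΔS = 0: S: 3/2 → 3/2 — passes.
ΔL = 0, ±1 (not L=0↔0): L: 1 → 4, ΔL = +3 — fails.
ΔJ = 0, ±1 (not J=0↔0): J: 1/2 → 5/2, ΔJ = +2 — fails.
Parity must change: even → odd — passes.
Rule(s) violated: ΔL, ΔJ.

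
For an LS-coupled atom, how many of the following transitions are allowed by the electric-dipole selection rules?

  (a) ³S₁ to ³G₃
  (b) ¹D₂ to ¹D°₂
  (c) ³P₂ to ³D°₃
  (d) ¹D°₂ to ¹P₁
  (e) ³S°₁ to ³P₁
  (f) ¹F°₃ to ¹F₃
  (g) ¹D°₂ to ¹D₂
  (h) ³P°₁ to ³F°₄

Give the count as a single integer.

(a) forbidden (parity, ΔL, ΔJ fail)
(b) allowed
(c) allowed
(d) allowed
(e) allowed
(f) allowed
(g) allowed
(h) forbidden (parity, ΔL, ΔJ fail)
Total allowed: 6 of 8.

6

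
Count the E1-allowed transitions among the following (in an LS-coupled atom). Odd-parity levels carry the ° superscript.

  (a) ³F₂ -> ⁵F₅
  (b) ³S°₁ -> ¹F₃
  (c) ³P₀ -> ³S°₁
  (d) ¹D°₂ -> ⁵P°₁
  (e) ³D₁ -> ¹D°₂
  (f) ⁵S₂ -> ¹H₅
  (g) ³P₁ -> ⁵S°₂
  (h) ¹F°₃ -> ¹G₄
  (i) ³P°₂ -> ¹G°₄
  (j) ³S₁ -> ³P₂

(a) forbidden (parity, ΔS, ΔJ fail)
(b) forbidden (ΔS, ΔL, ΔJ fail)
(c) allowed
(d) forbidden (parity, ΔS fail)
(e) forbidden (ΔS fails)
(f) forbidden (parity, ΔS, ΔL, ΔJ fail)
(g) forbidden (ΔS fails)
(h) allowed
(i) forbidden (parity, ΔS, ΔL, ΔJ fail)
(j) forbidden (parity fails)
Total allowed: 2 of 10.

2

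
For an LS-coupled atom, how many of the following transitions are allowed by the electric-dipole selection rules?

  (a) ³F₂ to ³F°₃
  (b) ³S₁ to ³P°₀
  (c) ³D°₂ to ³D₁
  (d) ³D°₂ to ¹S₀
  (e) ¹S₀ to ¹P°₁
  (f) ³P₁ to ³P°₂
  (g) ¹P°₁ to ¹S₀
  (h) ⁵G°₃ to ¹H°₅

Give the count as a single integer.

6

(a) allowed
(b) allowed
(c) allowed
(d) forbidden (ΔS, ΔL, ΔJ fail)
(e) allowed
(f) allowed
(g) allowed
(h) forbidden (parity, ΔS, ΔJ fail)
Total allowed: 6 of 8.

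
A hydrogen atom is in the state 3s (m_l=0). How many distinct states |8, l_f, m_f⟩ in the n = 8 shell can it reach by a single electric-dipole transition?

E1 requires Δl = ±1, so l_f ∈ {-1, 1}; with 0 ≤ l_f ≤ n_f−1 = 7, the allowed l_f values are {1}.
For l_f = 1: m_f ∈ {m_i−1, m_i, m_i+1} ∩ [−1, 1] = {-1, 0, 1} → 3 states.
Total: 3.

3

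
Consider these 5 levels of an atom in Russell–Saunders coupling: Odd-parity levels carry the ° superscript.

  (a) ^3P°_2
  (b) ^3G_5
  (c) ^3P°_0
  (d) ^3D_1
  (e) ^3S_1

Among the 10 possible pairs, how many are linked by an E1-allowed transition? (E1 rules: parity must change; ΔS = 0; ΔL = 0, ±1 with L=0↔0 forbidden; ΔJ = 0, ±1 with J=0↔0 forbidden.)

4

(a)–(b): forbidden (ΔL, ΔJ).
(a)–(c): forbidden (parity, ΔJ).
(a)–(d): allowed.
(a)–(e): allowed.
(b)–(c): forbidden (ΔL, ΔJ).
(b)–(d): forbidden (parity, ΔL, ΔJ).
(b)–(e): forbidden (parity, ΔL, ΔJ).
(c)–(d): allowed.
(c)–(e): allowed.
(d)–(e): forbidden (parity, ΔL).
Allowed pairs: 4 of 10.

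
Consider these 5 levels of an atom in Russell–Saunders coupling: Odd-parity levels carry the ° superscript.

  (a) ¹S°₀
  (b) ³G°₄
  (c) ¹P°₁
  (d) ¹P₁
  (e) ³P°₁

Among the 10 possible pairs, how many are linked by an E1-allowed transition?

2

(a)–(b): forbidden (parity, ΔS, ΔL, ΔJ).
(a)–(c): forbidden (parity).
(a)–(d): allowed.
(a)–(e): forbidden (parity, ΔS).
(b)–(c): forbidden (parity, ΔS, ΔL, ΔJ).
(b)–(d): forbidden (ΔS, ΔL, ΔJ).
(b)–(e): forbidden (parity, ΔL, ΔJ).
(c)–(d): allowed.
(c)–(e): forbidden (parity, ΔS).
(d)–(e): forbidden (ΔS).
Allowed pairs: 2 of 10.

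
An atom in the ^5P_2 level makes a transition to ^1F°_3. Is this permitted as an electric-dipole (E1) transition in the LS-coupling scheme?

forbidden

Reading off the term symbols: S 2→0, L 1→3, J 2→3, parity even→odd.
Parity must change: even → odd — satisfied.
ΔJ = 0, ±1 (not J=0↔0): J: 2 → 3, ΔJ = +1 — satisfied.
ΔS = 0: S: 2 → 0 — violated.
ΔL = 0, ±1 (not L=0↔0): L: 1 → 3, ΔL = +2 — violated.
Rule(s) violated: ΔS, ΔL.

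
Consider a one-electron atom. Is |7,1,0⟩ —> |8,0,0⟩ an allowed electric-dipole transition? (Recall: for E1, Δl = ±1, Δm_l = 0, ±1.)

Initial l = 1, final l = 0, so Δl = -1. E1 requires Δl = ±1: ✓.
Δm_l = 0 − (0) = +0. E1 requires Δm_l = 0, ±1: ✓.
All E1 selection rules are satisfied.

allowed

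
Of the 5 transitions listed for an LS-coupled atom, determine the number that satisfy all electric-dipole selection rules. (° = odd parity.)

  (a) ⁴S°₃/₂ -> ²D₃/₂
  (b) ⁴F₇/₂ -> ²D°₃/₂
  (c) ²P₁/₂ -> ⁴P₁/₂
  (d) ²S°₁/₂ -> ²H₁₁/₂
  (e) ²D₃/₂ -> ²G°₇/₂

(a) forbidden (ΔS, ΔL fail)
(b) forbidden (ΔS, ΔJ fail)
(c) forbidden (parity, ΔS fail)
(d) forbidden (ΔL, ΔJ fail)
(e) forbidden (ΔL, ΔJ fail)
Total allowed: 0 of 5.

0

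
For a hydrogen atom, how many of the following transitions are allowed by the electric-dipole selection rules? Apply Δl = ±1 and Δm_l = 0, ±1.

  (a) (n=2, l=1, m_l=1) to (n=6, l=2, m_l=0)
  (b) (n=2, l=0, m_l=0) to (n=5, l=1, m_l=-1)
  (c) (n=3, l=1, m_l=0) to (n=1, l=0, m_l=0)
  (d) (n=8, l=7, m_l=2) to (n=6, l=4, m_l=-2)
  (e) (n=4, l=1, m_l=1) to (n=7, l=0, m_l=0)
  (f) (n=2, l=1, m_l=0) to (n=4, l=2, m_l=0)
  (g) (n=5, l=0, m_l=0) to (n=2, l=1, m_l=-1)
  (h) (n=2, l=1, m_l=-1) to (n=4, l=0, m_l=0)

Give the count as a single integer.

7

(a) allowed
(b) allowed
(c) allowed
(d) forbidden — Δl = -3 (E1 requires Δl = ±1); Δm_l = -4 (E1 requires Δm_l = 0, ±1)
(e) allowed
(f) allowed
(g) allowed
(h) allowed
Total allowed: 7 of 8.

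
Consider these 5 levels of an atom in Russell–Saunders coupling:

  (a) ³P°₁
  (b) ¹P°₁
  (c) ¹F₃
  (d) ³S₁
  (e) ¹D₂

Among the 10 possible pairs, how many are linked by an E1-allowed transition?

(a)–(b): forbidden (parity, ΔS).
(a)–(c): forbidden (ΔS, ΔL, ΔJ).
(a)–(d): allowed.
(a)–(e): forbidden (ΔS).
(b)–(c): forbidden (ΔL, ΔJ).
(b)–(d): forbidden (ΔS).
(b)–(e): allowed.
(c)–(d): forbidden (parity, ΔS, ΔL, ΔJ).
(c)–(e): forbidden (parity).
(d)–(e): forbidden (parity, ΔS, ΔL).
Allowed pairs: 2 of 10.

2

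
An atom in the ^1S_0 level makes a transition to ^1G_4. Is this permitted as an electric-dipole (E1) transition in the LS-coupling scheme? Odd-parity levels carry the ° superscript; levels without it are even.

forbidden

Parity must change: even → even — fails.
ΔS = 0: S: 0 → 0 — ok.
ΔJ = 0, ±1 (not J=0↔0): J: 0 → 4, ΔJ = +4 — fails.
ΔL = 0, ±1 (not L=0↔0): L: 0 → 4, ΔL = +4 — fails.
Rule(s) violated: parity, ΔL, ΔJ.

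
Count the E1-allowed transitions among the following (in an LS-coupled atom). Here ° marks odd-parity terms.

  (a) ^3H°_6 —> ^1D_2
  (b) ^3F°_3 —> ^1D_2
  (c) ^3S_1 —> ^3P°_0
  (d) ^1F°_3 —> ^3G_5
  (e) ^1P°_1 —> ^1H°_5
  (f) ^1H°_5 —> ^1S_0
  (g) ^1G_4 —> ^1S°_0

(a) forbidden (ΔS, ΔL, ΔJ fail)
(b) forbidden (ΔS fails)
(c) allowed
(d) forbidden (ΔS, ΔJ fail)
(e) forbidden (parity, ΔL, ΔJ fail)
(f) forbidden (ΔL, ΔJ fail)
(g) forbidden (ΔL, ΔJ fail)
Total allowed: 1 of 7.

1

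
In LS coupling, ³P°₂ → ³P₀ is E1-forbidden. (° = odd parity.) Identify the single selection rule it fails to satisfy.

Reading off the term symbols: S 1→1, L 1→1, J 2→0, parity odd→even.
Parity must change: odd → even — ok.
ΔS = 0: S: 1 → 1 — ok.
ΔL = 0, ±1 (not L=0↔0): L: 1 → 1, ΔL = +0 — ok.
ΔJ = 0, ±1 (not J=0↔0): J: 2 → 0, ΔJ = -2 — fails.

the ΔJ = 0, ±1 rule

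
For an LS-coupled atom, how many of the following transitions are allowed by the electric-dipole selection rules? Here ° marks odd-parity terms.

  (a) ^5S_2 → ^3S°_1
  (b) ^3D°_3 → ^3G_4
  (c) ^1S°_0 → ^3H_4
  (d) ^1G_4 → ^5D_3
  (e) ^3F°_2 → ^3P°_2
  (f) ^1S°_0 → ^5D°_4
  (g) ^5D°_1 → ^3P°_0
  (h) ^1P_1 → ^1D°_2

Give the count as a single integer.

1

(a) forbidden (ΔS, ΔL fail)
(b) forbidden (ΔL fails)
(c) forbidden (ΔS, ΔL, ΔJ fail)
(d) forbidden (parity, ΔS, ΔL fail)
(e) forbidden (parity, ΔL fail)
(f) forbidden (parity, ΔS, ΔL, ΔJ fail)
(g) forbidden (parity, ΔS fail)
(h) allowed
Total allowed: 1 of 8.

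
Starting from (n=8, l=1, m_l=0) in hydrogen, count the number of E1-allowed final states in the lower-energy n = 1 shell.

1

E1 requires Δl = ±1, so l_f ∈ {0, 2}; with 0 ≤ l_f ≤ n_f−1 = 0, the allowed l_f values are {0}.
For l_f = 0: m_f ∈ {m_i−1, m_i, m_i+1} ∩ [−0, 0] = {0} → 1 state.
Total: 1.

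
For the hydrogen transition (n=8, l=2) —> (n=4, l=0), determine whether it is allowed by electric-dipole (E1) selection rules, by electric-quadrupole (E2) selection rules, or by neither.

E2

Δl = 0 − 2 = -2; l_i + l_f = 2.
E1 (Δl = ±1): not satisfied.
E2 (Δl = 0,±2, l_i+l_f ≥ 2): satisfied.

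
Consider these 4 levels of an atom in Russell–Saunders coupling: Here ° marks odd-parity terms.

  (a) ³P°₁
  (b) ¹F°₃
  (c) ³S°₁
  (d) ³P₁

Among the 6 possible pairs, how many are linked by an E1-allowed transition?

(a)–(b): forbidden (parity, ΔS, ΔL, ΔJ).
(a)–(c): forbidden (parity).
(a)–(d): allowed.
(b)–(c): forbidden (parity, ΔS, ΔL, ΔJ).
(b)–(d): forbidden (ΔS, ΔL, ΔJ).
(c)–(d): allowed.
Allowed pairs: 2 of 6.

2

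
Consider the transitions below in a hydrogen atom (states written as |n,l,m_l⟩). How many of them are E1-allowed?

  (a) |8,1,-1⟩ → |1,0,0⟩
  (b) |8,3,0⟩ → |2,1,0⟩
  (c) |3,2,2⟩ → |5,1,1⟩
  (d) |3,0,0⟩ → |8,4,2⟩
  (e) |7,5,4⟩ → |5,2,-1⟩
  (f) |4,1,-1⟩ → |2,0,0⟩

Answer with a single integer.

3

(a) allowed
(b) forbidden — Δl = -2 (E1 requires Δl = ±1)
(c) allowed
(d) forbidden — Δl = +4 (E1 requires Δl = ±1); Δm_l = +2 (E1 requires Δm_l = 0, ±1)
(e) forbidden — Δl = -3 (E1 requires Δl = ±1); Δm_l = -5 (E1 requires Δm_l = 0, ±1)
(f) allowed
Total allowed: 3 of 6.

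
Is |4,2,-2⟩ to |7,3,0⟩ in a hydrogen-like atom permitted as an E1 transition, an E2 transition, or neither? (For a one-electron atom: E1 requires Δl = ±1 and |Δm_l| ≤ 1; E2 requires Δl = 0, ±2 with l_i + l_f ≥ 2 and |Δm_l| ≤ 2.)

neither

Δl = 3 − 2 = +1; l_i + l_f = 5.
Δm_l = +2.
E1 (Δl = ±1, |Δm_l| ≤ 1): not satisfied.
E2 (Δl = 0,±2, l_i+l_f ≥ 2, |Δm_l| ≤ 2): not satisfied.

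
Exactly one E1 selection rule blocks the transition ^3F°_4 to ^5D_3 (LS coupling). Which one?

the ΔS = 0 rule

ΔL = 0, ±1 (not L=0↔0): L: 3 → 2, ΔL = -1 — ok.
Parity must change: odd → even — ok.
ΔS = 0: S: 1 → 2 — fails.
ΔJ = 0, ±1 (not J=0↔0): J: 4 → 3, ΔJ = -1 — ok.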